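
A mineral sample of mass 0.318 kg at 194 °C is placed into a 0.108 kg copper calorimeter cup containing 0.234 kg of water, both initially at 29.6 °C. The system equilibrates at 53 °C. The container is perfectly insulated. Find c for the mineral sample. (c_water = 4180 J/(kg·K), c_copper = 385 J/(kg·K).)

Energy conservation, ΣQ = 0:
0.318×c×(53 − 194) + 0.234×4180×(53 − 29.6) + 0.108×385×(53 − 29.6) = 0
-44.84 c = -23861
c = -23861/-44.84 ≈ 532.2 J/(kg·K)

c ≈ 532 J/(kg·K)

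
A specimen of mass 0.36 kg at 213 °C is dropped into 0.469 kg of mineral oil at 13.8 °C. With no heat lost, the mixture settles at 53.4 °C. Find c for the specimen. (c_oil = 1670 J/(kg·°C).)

Conservation of energy gives ΣQ = 0:
0.36×c×(53.4 − 213) + 0.469×1670×(53.4 − 13.8) = 0
-57.46 c = -31016
c = -31016/-57.46 ≈ 539.8 J/(kg·°C)

c ≈ 540 J/(kg·°C)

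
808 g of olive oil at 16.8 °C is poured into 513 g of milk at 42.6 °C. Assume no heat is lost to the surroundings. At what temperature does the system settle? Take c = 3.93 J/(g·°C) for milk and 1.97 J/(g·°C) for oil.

Taking heat into each body as positive, Σ m c ΔT = 0:
513·3.93·(T − 42.6) + 808·1.97·(T − 16.8) = 0
2016.1(T − 42.6) + 1591.8(T − 16.8) = 0
3607.9 T = 112627
T = 112627/3607.9 ≈ 31.22 °C

T_f ≈ 31.2 °C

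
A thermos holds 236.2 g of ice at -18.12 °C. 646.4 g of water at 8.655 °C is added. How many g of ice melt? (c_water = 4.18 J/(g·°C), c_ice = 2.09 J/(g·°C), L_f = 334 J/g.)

m_melted ≈ 43.2 g

Water can give up m c ΔT = 646.4·4.18·8.655 = 23385 J before reaching 0 °C.
Of that, 236.2·2.09·18.12 = 8945.1 J goes to bring the ice to 0 °C, leaving 14440 J.
Fully melting the ice requires m_ice L_f = 236.2·334 = 78891 J.
That's not enough to melt it all — equilibrium is at 0 °C with ice remaining.
m_melt = 14440 / L_f = 43.23 g.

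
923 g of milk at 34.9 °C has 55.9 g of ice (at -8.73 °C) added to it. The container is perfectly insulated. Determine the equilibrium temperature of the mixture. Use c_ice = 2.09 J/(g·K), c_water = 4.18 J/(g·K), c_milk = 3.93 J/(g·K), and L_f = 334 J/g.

Let T be the final temperature. ΣQ_i = 0:
ice -8.73→0 °C: 55.9·2.09·8.73 = 1019.9; fusion: m_ice L_f = 55.9·334 = 18671; meltwater 0→T: 55.9·4.18·T = 233.66 T; milk: 3627.4(T − 34.9)
3861.1 T = 126596 − 19691 = 106905
T ≈ 27.69 °C — above 0 °C, consistent with complete melting.

T_f ≈ 27.7 °C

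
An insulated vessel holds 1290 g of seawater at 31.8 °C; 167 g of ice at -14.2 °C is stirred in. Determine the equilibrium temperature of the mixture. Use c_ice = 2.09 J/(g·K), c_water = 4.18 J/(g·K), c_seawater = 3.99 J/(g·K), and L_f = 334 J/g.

T_f ≈ 17.6 °C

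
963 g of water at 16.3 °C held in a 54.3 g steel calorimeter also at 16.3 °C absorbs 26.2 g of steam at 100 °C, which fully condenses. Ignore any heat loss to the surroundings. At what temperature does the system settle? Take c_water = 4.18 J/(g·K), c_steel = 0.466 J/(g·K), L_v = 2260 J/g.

Sum of m c ΔT and latent-heat terms is zero:
steam→water at 100 °C releases m L_v = 26.2×2260 = 59212
  condensate cools 100→T: 26.2×4.18×(T − 100) = 109.52(T − 100)
  original water: 4025.3(T − 16.3)
  steel cup: 54.3×0.466×(T − 16.3) = 25.3(T − 16.3)
4160.2 T = 59212 + 10952 + 66025 = 136189
T ≈ 32.74 °C (< 100 °C, so full condensation is consistent).

T_f ≈ 32.7 °C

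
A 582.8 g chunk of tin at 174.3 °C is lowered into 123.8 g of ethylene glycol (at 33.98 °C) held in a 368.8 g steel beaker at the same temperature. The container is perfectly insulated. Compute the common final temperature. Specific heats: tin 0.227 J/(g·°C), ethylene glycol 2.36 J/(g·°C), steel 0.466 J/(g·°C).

Energy conservation, ΣQ = 0:
582.8·0.227·(T − 174.3) + 123.8·2.36·(T − 33.98) + 368.8·0.466·(T − 33.98) = 0
132.3(T − 174.3) + 292.17(T − 33.98) + 171.86(T − 33.98) = 0
596.32 T = 38827
T = 38827/596.32 ≈ 65.11 °C

T_f ≈ 65.1 °C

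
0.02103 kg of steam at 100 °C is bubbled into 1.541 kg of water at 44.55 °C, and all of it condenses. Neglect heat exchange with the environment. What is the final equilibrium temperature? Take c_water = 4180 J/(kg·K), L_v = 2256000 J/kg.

T_f ≈ 52.6 °C

Energy conservation, ΣQ = 0:
steam→water at 100 °C releases m L_v = 0.02103·2256000 = 47444
  condensate cools 100→T: 0.02103·4180·(T − 100) = 87.91(T − 100)
  water warms: 1.541·4180·(T − 44.55) = 6441.4(T − 44.55)
6529.3 T = 47444 + 8790.5 + 286963 = 343198
T ≈ 52.56 °C, under the boiling point, so the assumption holds.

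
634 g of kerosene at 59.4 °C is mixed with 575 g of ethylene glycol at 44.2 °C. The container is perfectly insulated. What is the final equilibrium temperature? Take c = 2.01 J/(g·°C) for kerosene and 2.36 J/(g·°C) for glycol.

Set heat shed by the hot body equal to heat absorbed by the cold body:
634·2.01·(59.4 − T) = 575·2.36·(T − 44.2)
1274.3(59.4 − T) = 1357(T − 44.2)
2631.3 T = 135675  ⇒  T ≈ 51.56 °C

T_f ≈ 51.6 °C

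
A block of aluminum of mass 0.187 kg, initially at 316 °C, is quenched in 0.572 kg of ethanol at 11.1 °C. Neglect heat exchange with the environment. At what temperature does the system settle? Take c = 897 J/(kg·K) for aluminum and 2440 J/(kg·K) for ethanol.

Conservation of energy gives ΣQ = 0:
0.187·897·(T − 316) + 0.572·2440·(T − 11.1) = 0
167.74(T − 316) + 1395.7(T − 11.1) = 0
1563.4 T = 68498
T = 68498/1563.4 ≈ 43.81 °C

T_f ≈ 43.8 °C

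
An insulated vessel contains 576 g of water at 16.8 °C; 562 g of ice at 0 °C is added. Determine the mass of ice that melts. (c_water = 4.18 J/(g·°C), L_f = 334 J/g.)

m_melted ≈ 121 g

Water can give up m c ΔT = 576×4.18×16.8 = 40449 J before reaching 0 °C.
To melt every bit of ice: 562×334 = 187708 J.
40449 J < 187708 J, so only part of the ice melts and the system sits at 0 °C.
m_melted×334 = 40449  ⇒  m_melted ≈ 121.1 g.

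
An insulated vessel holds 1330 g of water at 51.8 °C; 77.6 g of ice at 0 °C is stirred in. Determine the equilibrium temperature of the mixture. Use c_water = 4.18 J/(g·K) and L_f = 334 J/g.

Taking heat into each body as positive, Σ m c ΔT = 0:
melt ice: 77.6·334 = 25918
  warm the meltwater: 324.37 T
  water cools: 1330·4.18·(T − 51.8) = 5559.4(T − 51.8)
5883.8 T = 287977 − 25918 = 262059
T ≈ 44.54 °C (positive, so assuming full melt was valid).

T_f ≈ 44.5 °C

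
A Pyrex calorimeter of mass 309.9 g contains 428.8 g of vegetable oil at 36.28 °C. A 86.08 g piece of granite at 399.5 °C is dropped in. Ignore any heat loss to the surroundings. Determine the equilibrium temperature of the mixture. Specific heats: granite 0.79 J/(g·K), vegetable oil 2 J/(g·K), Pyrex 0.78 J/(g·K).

With ΣQ=0 the equilibrium temperature is the m·c-weighted mean:
T_f = (68·399.5 + 857.6·36.28 + 241.72·36.28) / (68 + 857.6 + 241.72)
    = 67051 / 1167.3 ≈ 57.44 °C

T_f ≈ 57.4 °C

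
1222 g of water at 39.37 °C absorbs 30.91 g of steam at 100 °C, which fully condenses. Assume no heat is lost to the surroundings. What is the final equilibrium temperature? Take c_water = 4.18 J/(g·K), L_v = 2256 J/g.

Net heat exchanged in the isolated system is zero:
latent heat released on condensation: 30.91·2256 = 69733; condensate cools 100→T: 30.91·4.18·(T − 100) = 129.2(T − 100); original water: 5108(T − 39.37)
5237.2 T = 69733 + 12920 + 201100 = 283754
T ≈ 54.18 °C — below 100 °C, confirming all the steam condensed.

T_f ≈ 54.2 °C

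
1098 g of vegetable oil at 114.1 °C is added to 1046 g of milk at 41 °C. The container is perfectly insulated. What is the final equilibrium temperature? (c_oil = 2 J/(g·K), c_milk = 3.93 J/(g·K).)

T_f ≈ 66.5 °C

Heat gained plus heat lost sum to zero:
1098×2×(T − 114.1) + 1046×3.93×(T − 41) = 0
2196(T − 114.1) + 4110.8(T − 41) = 0
(2196 + 4110.8) T = 2196×114.1 + 4110.8×41
T = 419106/6306.8 ≈ 66.45 °C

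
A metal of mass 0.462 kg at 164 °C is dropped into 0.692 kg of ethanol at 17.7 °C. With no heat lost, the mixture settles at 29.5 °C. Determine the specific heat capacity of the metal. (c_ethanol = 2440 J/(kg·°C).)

Heat gained plus heat lost sum to zero:
0.462·c·(29.5 − 164) + 0.692·2440·(29.5 − 17.7) = 0
-62.14 c = -19924
c = -19924/-62.14 ≈ 320.6 J/(kg·°C)

c ≈ 321 J/(kg·°C)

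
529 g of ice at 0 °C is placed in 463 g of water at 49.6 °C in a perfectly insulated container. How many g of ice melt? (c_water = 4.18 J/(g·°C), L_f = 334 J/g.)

Heat available from the water dropping to 0 °C: 463×4.18×49.6 = 95993 J.
Melting all 529 g of ice would need 529×334 = 176686 J.
95993 J < 176686 J, so only part of the ice melts and the system sits at 0 °C.
m_melted×334 = 95993  ⇒  m_melted ≈ 287.4 g.

m_melted ≈ 287 g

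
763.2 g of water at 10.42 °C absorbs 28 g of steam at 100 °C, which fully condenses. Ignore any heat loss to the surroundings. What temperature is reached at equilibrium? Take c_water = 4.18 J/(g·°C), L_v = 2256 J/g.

T_f ≈ 32.7 °C

Let T be the final temperature. ΣQ_i = 0:
condense steam: −28·2256 = −63168
  condensate cools 100→T: 28·4.18·(T − 100) = 117.04(T − 100)
  original water: 3190.2(T − 10.42)
3307.2 T = 63168 + 11704 + 33242 = 108114
T ≈ 32.69 °C (< 100 °C, so full condensation is consistent).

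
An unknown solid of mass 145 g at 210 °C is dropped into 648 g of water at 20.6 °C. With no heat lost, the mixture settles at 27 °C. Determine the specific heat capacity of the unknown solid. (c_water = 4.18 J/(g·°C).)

m_s c (T_s − T_f) = m_water c_water (T_f − T_0):
145×c×(210 − 27) = 648×4.18×(27 − 20.6)
26535 c = 17335  ⇒  c ≈ 0.6533 J/(g·°C)

c ≈ 0.653 J/(g·°C)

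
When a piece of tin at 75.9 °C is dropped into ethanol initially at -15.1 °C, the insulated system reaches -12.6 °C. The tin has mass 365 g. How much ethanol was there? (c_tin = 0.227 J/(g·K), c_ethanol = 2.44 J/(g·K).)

Heat lost by the tin = heat gained by the ethanol:
365×0.227×(75.9 − -12.6) = m×2.44×(-12.6 − (-15.1))
6.1 m = 7332.7  ⇒  m ≈ 1202 g

m ≈ 1200 g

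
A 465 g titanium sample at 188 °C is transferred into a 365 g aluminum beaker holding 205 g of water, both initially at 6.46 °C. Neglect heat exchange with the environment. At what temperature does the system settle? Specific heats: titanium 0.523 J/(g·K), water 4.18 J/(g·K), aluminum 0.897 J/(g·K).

T_f ≈ 37.4 °C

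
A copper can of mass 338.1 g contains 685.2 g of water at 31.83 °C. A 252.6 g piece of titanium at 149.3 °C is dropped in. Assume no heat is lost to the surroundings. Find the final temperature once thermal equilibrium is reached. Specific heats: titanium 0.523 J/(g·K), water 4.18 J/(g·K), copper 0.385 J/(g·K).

Taking heat into each body as positive, Σ m c ΔT = 0:
252.6*0.523*(T − 149.3) + 685.2*4.18*(T − 31.83) + 338.1*0.385*(T − 31.83) = 0
3126.4 T = 115033
T = 115033 / 3126.4 = 36.8 °C

T_f ≈ 36.8 °C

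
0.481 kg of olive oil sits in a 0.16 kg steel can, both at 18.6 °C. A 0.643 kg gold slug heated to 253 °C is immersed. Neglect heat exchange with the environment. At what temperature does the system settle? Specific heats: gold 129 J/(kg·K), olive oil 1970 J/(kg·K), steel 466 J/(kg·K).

T_f ≈ 36.2 °C

Net heat exchanged in the isolated system is zero:
0.643·129·(T − 253) + 0.481·1970·(T − 18.6) + 0.16·466·(T − 18.6) = 0
82.95(T − 253) + 947.57(T − 18.6) + 74.56(T − 18.6) = 0
(82.95 + 947.57 + 74.56) T = 82.95·253 + 947.57·18.6 + 74.56·18.6
T = 39997/1105.1 ≈ 36.19 °C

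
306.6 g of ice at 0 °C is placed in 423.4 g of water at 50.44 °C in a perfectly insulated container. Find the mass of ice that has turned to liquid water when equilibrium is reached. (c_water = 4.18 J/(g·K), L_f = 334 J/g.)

m_melted ≈ 267 g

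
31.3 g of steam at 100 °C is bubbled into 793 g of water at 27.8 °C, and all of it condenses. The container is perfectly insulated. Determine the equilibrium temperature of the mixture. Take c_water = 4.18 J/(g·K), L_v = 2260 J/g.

Energy balance with sensible and latent terms:
condense steam: −31.3×2260 = −70738
  condensed water 100 °C→T: 130.83(T − 100)
  original water: 3314.7(T − 27.8)
3445.6 T = 70738 + 13083 + 92150 = 175971
T ≈ 51.07 °C — below 100 °C, confirming all the steam condensed.

T_f ≈ 51.1 °C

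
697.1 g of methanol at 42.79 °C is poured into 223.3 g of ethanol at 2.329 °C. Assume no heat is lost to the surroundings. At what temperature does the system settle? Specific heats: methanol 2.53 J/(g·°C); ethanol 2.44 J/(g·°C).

Heat lost by the methanol equals heat gained by the ethanol:
697.1*2.53*(42.79 − T) = 223.3*2.44*(T − 2.329)
1763.7(42.79 − T) = 544.85(T − 2.329)
2308.5 T = 76736  ⇒  T ≈ 33.24 °C

T_f ≈ 33.2 °C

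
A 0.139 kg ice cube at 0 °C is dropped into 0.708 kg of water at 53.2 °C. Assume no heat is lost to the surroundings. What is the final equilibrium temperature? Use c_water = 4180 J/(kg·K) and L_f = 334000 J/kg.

T_f ≈ 31.4 °C

Energy balance with sensible and latent terms:
fusion: m_ice L_f = 0.139·334000 = 46426; warm the meltwater: 581.02 T; water: 2959.4(T − 53.2)
3540.5 T = 157442 − 46426 = 111016
T ≈ 31.36 °C — above 0 °C, consistent with complete melting.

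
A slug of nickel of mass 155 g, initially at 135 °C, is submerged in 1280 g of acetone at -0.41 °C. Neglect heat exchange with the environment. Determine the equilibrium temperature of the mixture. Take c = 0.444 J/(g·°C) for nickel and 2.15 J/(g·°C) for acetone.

T_f ≈ 2.9 °C

Setting the total heat transfer to zero:
155×0.444×(T − 135) + 1280×2.15×(T − (-0.41)) = 0
2820.8 T = 8162.4
T ≈ 2.89 °C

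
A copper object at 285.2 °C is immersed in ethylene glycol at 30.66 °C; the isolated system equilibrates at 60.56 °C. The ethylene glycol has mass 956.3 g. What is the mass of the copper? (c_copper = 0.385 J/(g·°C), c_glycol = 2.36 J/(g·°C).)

m ≈ 780 g

Heat lost by the copper = heat gained by the glycol:
m·0.385·(285.2 − 60.56) = 956.3·2.36·(60.56 − 30.66)
86.49 m = 67480  ⇒  m ≈ 780.2 g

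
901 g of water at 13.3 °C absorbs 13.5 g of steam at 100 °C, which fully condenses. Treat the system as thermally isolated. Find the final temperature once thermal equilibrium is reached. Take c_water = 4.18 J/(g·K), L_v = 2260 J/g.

T_f ≈ 22.6 °C

Sum of m c ΔT and latent-heat terms is zero:
steam→water at 100 °C releases m L_v = 13.5×2260 = 30510; condensate cools 100→T: 13.5×4.18×(T − 100) = 56.43(T − 100); water warms: 901×4.18×(T − 13.3) = 3766.2(T − 13.3)
3822.6 T = 30510 + 5643 + 50090 = 86243
T ≈ 22.56 °C, under the boiling point, so the assumption holds.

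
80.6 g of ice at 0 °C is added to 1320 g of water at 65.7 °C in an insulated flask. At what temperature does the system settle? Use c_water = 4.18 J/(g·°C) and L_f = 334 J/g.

Energy balance with sensible and latent terms:
melt ice: 80.6·334 = 26920
  meltwater 0→T: 80.6·4.18·T = 336.91 T
  water cools: 1320·4.18·(T − 65.7) = 5517.6(T − 65.7)
5854.5 T = 362506 − 26920 = 335586
T ≈ 57.32 °C — above 0 °C, consistent with complete melting.

T_f ≈ 57.3 °C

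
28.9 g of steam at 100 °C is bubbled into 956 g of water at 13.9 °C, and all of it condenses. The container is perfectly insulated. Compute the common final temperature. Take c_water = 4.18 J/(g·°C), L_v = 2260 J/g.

T_f ≈ 32.3 °C

Let T be the final temperature. ΣQ_i = 0:
steam→water at 100 °C releases m L_v = 28.9×2260 = 65314; condensate cools 100→T: 28.9×4.18×(T − 100) = 120.8(T − 100); water warms: 956×4.18×(T − 13.9) = 3996.1(T − 13.9)
4116.9 T = 65314 + 12080 + 55546 = 132940
T ≈ 32.29 °C — below 100 °C, confirming all the steam condensed.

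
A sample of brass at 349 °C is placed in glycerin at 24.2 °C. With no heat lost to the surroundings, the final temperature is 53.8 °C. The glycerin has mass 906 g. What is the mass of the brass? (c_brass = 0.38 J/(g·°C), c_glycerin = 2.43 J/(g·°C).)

Conservation of energy gives ΣQ = 0:
m×0.38×(53.8 − 349) + 906×2.43×(53.8 − 24.2) = 0
-112.18 m = -65167
m = -65167/-112.18 ≈ 580.9 g

m ≈ 581 g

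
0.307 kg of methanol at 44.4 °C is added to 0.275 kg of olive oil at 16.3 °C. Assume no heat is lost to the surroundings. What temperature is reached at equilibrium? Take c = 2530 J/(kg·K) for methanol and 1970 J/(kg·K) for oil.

T_f ≈ 32.9 °C

Taking heat into each body as positive, Σ m c ΔT = 0:
0.307*2530*(T − 44.4) + 0.275*1970*(T − 16.3) = 0
776.71(T − 44.4) + 541.75(T − 16.3) = 0
(776.71 + 541.75) T = 776.71*44.4 + 541.75*16.3
T = 43316 / 1318.5 = 32.9 °C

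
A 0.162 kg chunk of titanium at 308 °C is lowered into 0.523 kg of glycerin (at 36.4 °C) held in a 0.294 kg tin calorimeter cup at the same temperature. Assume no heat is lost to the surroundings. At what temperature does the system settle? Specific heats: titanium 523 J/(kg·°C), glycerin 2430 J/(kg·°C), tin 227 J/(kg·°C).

T_f ≈ 52.6 °C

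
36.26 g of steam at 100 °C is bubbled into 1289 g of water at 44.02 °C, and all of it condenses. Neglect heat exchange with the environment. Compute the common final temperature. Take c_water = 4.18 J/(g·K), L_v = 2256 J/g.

T_f ≈ 60.3 °C

Setting the total heat transfer to zero:
latent heat released on condensation: 36.26×2256 = 81803; condensed water 100 °C→T: 151.57(T − 100); water warms: 1289×4.18×(T − 44.02) = 5388(T − 44.02)
5539.6 T = 81803 + 15157 + 237181 = 334140
T ≈ 60.32 °C — below 100 °C, confirming all the steam condensed.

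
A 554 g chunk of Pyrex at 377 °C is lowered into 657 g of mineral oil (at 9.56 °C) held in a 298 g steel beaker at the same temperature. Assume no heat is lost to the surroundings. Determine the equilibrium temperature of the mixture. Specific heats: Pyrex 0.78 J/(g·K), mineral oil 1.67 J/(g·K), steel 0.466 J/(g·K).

Net heat exchanged in the isolated system is zero:
554·0.78·(T − 377) + 657·1.67·(T − 9.56) + 298·0.466·(T − 9.56) = 0
432.12(T − 377) + 1097.2(T − 9.56) + 138.87(T − 9.56) = 0
(432.12 + 1097.2 + 138.87) T = 432.12·377 + 1097.2·9.56 + 138.87·9.56
T = 174726/1668.2 ≈ 104.74 °C

T_f ≈ 104.7 °C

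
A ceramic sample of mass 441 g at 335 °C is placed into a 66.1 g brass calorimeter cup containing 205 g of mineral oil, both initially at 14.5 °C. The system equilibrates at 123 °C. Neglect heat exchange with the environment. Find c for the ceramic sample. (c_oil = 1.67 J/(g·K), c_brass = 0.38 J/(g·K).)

c ≈ 0.426 J/(g·K)

Taking heat into each body as positive, Σ m c ΔT = 0:
441×c×(123 − 335) + 205×1.67×(123 − 14.5) + 66.1×0.38×(123 − 14.5) = 0
-93492 c = -39870
c = -39870/-93492 ≈ 0.4265 J/(g·K)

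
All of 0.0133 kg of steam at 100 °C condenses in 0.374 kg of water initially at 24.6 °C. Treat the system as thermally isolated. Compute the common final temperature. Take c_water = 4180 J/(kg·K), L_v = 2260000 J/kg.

Setting the total heat transfer to zero:
steam→water at 100 °C releases m L_v = 0.0133×2260000 = 30058; condensate cools 100→T: 0.0133×4180×(T − 100) = 55.59(T − 100); water warms: 0.374×4180×(T − 24.6) = 1563.3(T − 24.6)
1618.9 T = 30058 + 5559.4 + 38458 = 74075
T ≈ 45.76 °C (< 100 °C, so full condensation is consistent).

T_f ≈ 45.8 °C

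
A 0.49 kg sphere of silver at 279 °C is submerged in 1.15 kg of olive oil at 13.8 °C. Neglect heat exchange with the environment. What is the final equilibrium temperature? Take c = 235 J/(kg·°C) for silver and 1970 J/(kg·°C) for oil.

Taking heat into each body as positive, Σ m c ΔT = 0:
0.49*235*(T − 279) + 1.15*1970*(T − 13.8) = 0
(115.15 + 2265.5) T = 115.15*279 + 2265.5*13.8
T ≈ 26.63 °C

T_f ≈ 26.6 °C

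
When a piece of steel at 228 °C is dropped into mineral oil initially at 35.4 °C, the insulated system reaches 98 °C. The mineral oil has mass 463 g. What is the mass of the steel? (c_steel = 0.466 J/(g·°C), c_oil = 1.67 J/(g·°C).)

m ≈ 799 g

Heat gained plus heat lost sum to zero:
m·0.466·(98 − 228) + 463·1.67·(98 − 35.4) = 0
-60.58 m = -48403
m = -48403/-60.58 ≈ 799 g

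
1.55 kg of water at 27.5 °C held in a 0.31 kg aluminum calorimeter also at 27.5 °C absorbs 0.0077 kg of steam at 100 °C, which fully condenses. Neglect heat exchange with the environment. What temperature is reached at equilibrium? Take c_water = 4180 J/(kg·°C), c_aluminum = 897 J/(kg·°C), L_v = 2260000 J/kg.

Heat gained plus heat lost sum to zero:
condense steam: −0.0077×2260000 = −17402
  condensate cools 100→T: 0.0077×4180×(T − 100) = 32.19(T − 100)
  original water: 6479(T − 27.5)
  aluminum cup: 0.31×897×(T − 27.5) = 278.07(T − 27.5)
6789.3 T = 17402 + 3218.6 + 185819 = 206440
T ≈ 30.41 °C (< 100 °C, so full condensation is consistent).

T_f ≈ 30.4 °C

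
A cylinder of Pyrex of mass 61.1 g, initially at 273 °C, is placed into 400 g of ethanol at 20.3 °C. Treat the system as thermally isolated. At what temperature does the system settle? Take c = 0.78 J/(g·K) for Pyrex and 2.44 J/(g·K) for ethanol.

Let T be the final temperature. ΣQ_i = 0:
61.1·0.78·(T − 273) + 400·2.44·(T − 20.3) = 0
1023.7 T = 32823
T ≈ 32.06 °C

T_f ≈ 32.1 °C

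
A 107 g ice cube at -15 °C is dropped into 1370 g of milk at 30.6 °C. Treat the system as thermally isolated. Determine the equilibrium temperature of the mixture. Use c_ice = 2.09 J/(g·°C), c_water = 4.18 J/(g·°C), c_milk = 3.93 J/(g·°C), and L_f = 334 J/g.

Net heat exchanged in the isolated system is zero:
warm ice to 0 °C: 107×2.09×(0 − (-15)) = 3354.4; latent heat to melt: 107×334 = 35738; meltwater 0→T: 107×4.18×T = 447.26 T; milk: 5384.1(T − 30.6)
5831.4 T = 164753 − 39092 = 125661
T ≈ 21.55 °C. Since T > 0 °C, the all-ice-melts assumption holds.

T_f ≈ 21.5 °C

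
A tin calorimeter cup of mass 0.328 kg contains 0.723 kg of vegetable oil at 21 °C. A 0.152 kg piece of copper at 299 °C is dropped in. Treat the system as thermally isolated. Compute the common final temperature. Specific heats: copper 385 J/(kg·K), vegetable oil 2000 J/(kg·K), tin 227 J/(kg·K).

Let T be the final temperature. ΣQ_i = 0:
0.152×385×(T − 299) + 0.723×2000×(T − 21) + 0.328×227×(T − 21) = 0
58.52(T − 299) + 1446(T − 21) + 74.46(T − 21) = 0
(58.52 + 1446 + 74.46) T = 58.52×299 + 1446×21 + 74.46×21
T ≈ 31.30 °C

T_f ≈ 31.3 °C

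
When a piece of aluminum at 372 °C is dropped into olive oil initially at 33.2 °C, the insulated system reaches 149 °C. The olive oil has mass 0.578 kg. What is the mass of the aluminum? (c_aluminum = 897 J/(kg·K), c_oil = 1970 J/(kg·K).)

m ≈ 0.659 kg

Heat lost by the aluminum = heat gained by the oil:
m·897·(372 − 149) = 0.578·1970·(149 − 33.2)
200031 m = 131857  ⇒  m ≈ 0.6592 kg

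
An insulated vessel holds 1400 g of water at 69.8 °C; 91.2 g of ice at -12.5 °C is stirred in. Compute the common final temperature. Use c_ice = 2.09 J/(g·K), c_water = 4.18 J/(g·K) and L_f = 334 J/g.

T_f ≈ 60.3 °C

Setting the total heat transfer to zero:
ice -12.5→0 °C: 91.2×2.09×12.5 = 2382.6
  latent heat to melt: 91.2×334 = 30461
  warm the meltwater: 381.22 T
  water cools: 1400×4.18×(T − 69.8) = 5852(T − 69.8)
6233.2 T = 408470 − 32843 = 375626
T ≈ 60.26 °C. Since T > 0 °C, the all-ice-melts assumption holds.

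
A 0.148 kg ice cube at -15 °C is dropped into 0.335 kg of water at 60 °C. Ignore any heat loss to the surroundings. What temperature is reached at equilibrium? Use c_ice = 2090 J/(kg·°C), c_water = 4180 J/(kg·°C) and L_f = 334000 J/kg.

T_f ≈ 14.8 °C

Sum of m c ΔT and latent-heat terms is zero:
ice -15→0 °C: 0.148·2090·15 = 4639.8
  fusion: m_ice L_f = 0.148·334000 = 49432
  meltwater 0→T: 0.148·4180·T = 618.64 T
  water: 1400.3(T − 60)
2018.9 T = 84018 − 54072 = 29946
T ≈ 14.83 °C — above 0 °C, consistent with complete melting.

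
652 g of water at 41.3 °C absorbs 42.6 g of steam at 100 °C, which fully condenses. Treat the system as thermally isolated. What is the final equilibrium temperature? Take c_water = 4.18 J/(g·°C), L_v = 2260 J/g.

T_f ≈ 78.1 °C

Conservation of energy gives ΣQ = 0:
condense steam: −42.6×2260 = −96276; condensed water 100 °C→T: 178.07(T − 100); original water: 2725.4(T − 41.3)
2903.4 T = 96276 + 17807 + 112557 = 226640
T ≈ 78.06 °C (< 100 °C, so full condensation is consistent).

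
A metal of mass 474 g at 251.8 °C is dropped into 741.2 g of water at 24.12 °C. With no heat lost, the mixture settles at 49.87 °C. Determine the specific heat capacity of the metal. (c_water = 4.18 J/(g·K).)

c ≈ 0.834 J/(g·K)

m_s c (T_s − T_f) = m_water c_water (T_f − T_0):
474×c×(251.8 − 49.87) = 741.2×4.18×(49.87 − 24.12)
95715 c = 79779  ⇒  c ≈ 0.8335 J/(g·K)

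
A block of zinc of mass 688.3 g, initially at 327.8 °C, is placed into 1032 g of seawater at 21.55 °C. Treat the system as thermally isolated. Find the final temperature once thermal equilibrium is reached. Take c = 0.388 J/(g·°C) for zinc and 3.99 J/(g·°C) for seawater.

Heat gained plus heat lost sum to zero:
688.3·0.388·(T − 327.8) + 1032·3.99·(T − 21.55) = 0
267.06(T − 327.8) + 4117.7(T − 21.55) = 0
(267.06 + 4117.7) T = 267.06·327.8 + 4117.7·21.55
T ≈ 40.20 °C

T_f ≈ 40.2 °C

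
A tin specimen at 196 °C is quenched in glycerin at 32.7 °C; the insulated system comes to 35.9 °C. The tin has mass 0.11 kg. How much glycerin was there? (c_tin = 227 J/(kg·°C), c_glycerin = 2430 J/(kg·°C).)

Heat gained plus heat lost sum to zero:
0.11×227×(35.9 − 196) + m×2430×(35.9 − 32.7) = 0
7776 m = 3997.7
m = 3997.7/7776 ≈ 0.5141 kg

m ≈ 0.514 kg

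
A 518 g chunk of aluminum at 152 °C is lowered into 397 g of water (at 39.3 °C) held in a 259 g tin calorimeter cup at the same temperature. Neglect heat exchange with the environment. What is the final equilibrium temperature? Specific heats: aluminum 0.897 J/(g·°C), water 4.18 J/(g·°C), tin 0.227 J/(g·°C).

T_f ≈ 63.3 °C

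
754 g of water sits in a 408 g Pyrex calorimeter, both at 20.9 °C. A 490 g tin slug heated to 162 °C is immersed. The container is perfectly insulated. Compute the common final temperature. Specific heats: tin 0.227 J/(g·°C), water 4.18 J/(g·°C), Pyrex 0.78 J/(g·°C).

T_f ≈ 25.3 °C

T_f is the heat-capacity-weighted average of the initial temperatures:
T_f = (111.23*162 + 3151.7*20.9 + 318.24*20.9) / (111.23 + 3151.7 + 318.24)
    = 90541 / 3581.2 ≈ 25.28 °C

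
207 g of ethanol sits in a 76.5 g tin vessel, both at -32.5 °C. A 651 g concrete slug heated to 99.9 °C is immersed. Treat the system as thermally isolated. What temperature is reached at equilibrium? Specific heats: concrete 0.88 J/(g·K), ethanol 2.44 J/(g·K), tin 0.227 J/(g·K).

T_f ≈ 36.7 °C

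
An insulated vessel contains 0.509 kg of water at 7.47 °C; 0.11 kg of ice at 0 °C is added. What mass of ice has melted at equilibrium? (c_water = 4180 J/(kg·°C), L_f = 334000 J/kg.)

m_melted ≈ 0.0476 kg

Heat available from the water dropping to 0 °C: 0.509·4180·7.47 = 15893 J.
Fully melting the ice requires m_ice L_f = 0.11·334000 = 36740 J.
Since 15893 < 36740 J, not all the ice melts; equilibrium is at 0 °C.
m_melted·334000 = 15893  ⇒  m_melted ≈ 0.04758 kg.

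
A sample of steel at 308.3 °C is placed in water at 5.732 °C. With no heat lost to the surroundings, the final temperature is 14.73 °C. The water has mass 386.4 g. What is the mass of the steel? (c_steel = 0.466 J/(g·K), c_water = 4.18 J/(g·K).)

m ≈ 106 g

|Q_steel| = |Q_water|:
m·0.466·(308.3 − 14.73) = 386.4·4.18·(14.73 − 5.732)
136.8 m = 14533  ⇒  m ≈ 106.2 g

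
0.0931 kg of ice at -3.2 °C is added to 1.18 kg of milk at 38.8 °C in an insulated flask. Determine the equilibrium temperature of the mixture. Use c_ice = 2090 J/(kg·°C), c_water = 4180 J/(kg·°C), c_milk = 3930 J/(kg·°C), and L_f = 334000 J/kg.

T_f ≈ 29.5 °C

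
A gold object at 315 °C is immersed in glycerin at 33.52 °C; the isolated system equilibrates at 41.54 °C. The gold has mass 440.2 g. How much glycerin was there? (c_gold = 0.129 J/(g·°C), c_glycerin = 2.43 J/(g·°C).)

m ≈ 797 g

Net heat exchanged in the isolated system is zero:
440.2×0.129×(41.54 − 315) + m×2.43×(41.54 − 33.52) = 0
19.49 m = 15529
m = 15529/19.49 ≈ 796.8 g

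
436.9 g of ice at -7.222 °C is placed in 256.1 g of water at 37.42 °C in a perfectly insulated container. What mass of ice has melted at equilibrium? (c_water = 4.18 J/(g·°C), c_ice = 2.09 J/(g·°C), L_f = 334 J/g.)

Heat available from the water dropping to 0 °C: 256.1·4.18·37.42 = 40058 J.
Warming the ice to 0 °C takes 436.9·2.09·7.222 = 6594.6 J, leaving 33463 J for melting.
To melt every bit of ice: 436.9·334 = 145925 J.
That's not enough to melt it all — equilibrium is at 0 °C with ice remaining.
m_melted·334 = 33463  ⇒  m_melted ≈ 100.2 g.

m_melted ≈ 100 g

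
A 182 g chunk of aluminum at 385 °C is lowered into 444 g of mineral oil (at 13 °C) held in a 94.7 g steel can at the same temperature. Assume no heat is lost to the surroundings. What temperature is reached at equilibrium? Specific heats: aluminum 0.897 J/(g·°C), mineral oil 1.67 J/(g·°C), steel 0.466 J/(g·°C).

T_f ≈ 77.0 °C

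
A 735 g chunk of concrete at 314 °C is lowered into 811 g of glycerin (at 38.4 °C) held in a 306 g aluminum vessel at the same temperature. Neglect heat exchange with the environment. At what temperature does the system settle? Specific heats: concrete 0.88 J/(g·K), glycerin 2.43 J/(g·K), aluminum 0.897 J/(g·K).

Taking heat into each body as positive, Σ m c ΔT = 0:
735·0.88·(T − 314) + 811·2.43·(T − 38.4) + 306·0.897·(T − 38.4) = 0
646.8(T − 314) + 1970.7(T − 38.4) + 274.48(T − 38.4) = 0
(646.8 + 1970.7 + 274.48) T = 646.8·314 + 1970.7·38.4 + 274.48·38.4
T = 289311/2892 ≈ 100.04 °C

T_f ≈ 100.0 °C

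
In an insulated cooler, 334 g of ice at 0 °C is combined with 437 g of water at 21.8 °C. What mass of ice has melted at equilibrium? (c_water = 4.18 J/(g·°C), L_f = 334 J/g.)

m_melted ≈ 119 g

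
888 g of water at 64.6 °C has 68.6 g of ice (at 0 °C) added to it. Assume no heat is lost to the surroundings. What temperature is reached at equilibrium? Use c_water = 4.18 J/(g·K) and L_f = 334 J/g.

Heat gained plus heat lost sum to zero:
latent heat to melt: 68.6·334 = 22912
  warm the meltwater: 286.75 T
  water cools: 888·4.18·(T − 64.6) = 3711.8(T − 64.6)
3998.6 T = 239785 − 22912 = 216872
T ≈ 54.24 °C. Since T > 0 °C, the all-ice-melts assumption holds.

T_f ≈ 54.2 °C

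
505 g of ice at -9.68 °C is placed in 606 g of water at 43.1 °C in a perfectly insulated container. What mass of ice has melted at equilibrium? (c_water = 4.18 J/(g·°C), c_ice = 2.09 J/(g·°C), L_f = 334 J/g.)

m_melted ≈ 296 g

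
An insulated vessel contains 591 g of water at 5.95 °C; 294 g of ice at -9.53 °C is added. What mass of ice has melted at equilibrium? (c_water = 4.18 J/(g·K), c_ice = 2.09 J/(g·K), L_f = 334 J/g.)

Water can give up m c ΔT = 591·4.18·5.95 = 14699 J before reaching 0 °C.
Of that, 294·2.09·9.53 = 5855.8 J goes to bring the ice to 0 °C, leaving 8843 J.
Fully melting the ice requires m_ice L_f = 294·334 = 98196 J.
Since 8843 < 98196 J, not all the ice melts; equilibrium is at 0 °C.
m_melt = 8843 / L_f = 26.48 g.

m_melted ≈ 26.5 g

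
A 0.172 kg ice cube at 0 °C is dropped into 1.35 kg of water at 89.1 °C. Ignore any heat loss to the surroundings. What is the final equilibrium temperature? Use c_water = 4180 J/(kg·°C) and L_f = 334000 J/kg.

Energy balance with sensible and latent terms:
latent heat to melt: 0.172·334000 = 57448; warm the meltwater: 718.96 T; water: 5643(T − 89.1)
6362 T = 502791 − 57448 = 445343
T ≈ 70.00 °C (positive, so assuming full melt was valid).

T_f ≈ 70.0 °C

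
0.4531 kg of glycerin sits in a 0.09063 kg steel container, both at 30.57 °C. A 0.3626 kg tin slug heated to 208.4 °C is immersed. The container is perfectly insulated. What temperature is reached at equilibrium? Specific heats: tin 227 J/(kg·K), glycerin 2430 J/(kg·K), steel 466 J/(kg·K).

T_f ≈ 42.5 °C

Heat gained plus heat lost sum to zero:
0.3626*227*(T − 208.4) + 0.4531*2430*(T − 30.57) + 0.09063*466*(T − 30.57) = 0
82.31(T − 208.4) + 1101(T − 30.57) + 42.23(T − 30.57) = 0
1225.6 T = 52103
T ≈ 42.51 °C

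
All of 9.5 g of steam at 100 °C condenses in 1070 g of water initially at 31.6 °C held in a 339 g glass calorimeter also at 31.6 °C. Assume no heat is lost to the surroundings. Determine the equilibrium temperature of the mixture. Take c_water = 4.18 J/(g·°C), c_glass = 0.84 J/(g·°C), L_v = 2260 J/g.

Energy conservation, ΣQ = 0:
condense steam: −9.5·2260 = −21470; condensed water 100 °C→T: 39.71(T − 100); original water: 4472.6(T − 31.6); glass cup: 339·0.84·(T − 31.6) = 284.76(T − 31.6)
4797.1 T = 21470 + 3971 + 150333 = 175774
T ≈ 36.64 °C (< 100 °C, so full condensation is consistent).

T_f ≈ 36.6 °C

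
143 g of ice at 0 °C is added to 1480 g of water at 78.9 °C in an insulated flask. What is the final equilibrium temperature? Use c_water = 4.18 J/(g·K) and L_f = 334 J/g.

T_f ≈ 64.9 °C

Heat gained plus heat lost sum to zero:
melt ice: 143·334 = 47762; warm the meltwater: 597.74 T; water cools: 1480·4.18·(T − 78.9) = 6186.4(T − 78.9)
6784.1 T = 488107 − 47762 = 440345
T ≈ 64.91 °C. Since T > 0 °C, the all-ice-melts assumption holds.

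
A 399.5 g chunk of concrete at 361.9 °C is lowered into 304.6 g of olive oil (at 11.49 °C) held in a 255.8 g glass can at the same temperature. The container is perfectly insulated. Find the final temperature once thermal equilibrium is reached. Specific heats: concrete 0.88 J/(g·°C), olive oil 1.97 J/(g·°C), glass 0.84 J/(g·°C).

Setting the total heat transfer to zero:
399.5*0.88*(T − 361.9) + 304.6*1.97*(T − 11.49) + 255.8*0.84*(T − 11.49) = 0
1166.5 T = 136593
T = 136593 / 1166.5 = 117 °C

T_f ≈ 117.1 °C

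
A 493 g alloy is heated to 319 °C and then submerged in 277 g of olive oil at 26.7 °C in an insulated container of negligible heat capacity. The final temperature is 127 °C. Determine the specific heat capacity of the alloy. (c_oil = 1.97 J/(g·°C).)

Let T be the final temperature. ΣQ_i = 0:
493×c×(127 − 319) + 277×1.97×(127 − 26.7) = 0
-94656 c = -54733
c = -54733/-94656 ≈ 0.5782 J/(g·°C)

c ≈ 0.578 J/(g·°C)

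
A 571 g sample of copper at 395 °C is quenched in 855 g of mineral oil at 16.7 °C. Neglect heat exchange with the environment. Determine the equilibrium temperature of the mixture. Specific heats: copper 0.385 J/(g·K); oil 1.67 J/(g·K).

T_f ≈ 67.2 °C

Conservation of energy gives ΣQ = 0:
571×0.385×(T − 395) + 855×1.67×(T − 16.7) = 0
219.84(T − 395) + 1427.8(T − 16.7) = 0
1647.7 T = 110680
T ≈ 67.17 °C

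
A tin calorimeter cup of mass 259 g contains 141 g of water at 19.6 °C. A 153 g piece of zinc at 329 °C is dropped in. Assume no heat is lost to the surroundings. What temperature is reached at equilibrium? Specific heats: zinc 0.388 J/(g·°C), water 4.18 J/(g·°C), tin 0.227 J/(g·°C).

T_f ≈ 45.6 °C

Setting the total heat transfer to zero:
153·0.388·(T − 329) + 141·4.18·(T − 19.6) + 259·0.227·(T − 19.6) = 0
(59.36 + 589.38 + 58.79) T = 59.36·329 + 589.38·19.6 + 58.79·19.6
T = 32235 / 707.54 = 45.6 °C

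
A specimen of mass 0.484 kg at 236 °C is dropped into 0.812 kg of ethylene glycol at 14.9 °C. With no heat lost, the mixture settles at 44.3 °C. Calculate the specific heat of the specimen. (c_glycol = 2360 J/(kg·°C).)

Energy conservation, ΣQ = 0:
0.484·c·(44.3 − 236) + 0.812·2360·(44.3 − 14.9) = 0
-92.78 c = -56340
c = -56340/-92.78 ≈ 607.2 J/(kg·°C)

c ≈ 607 J/(kg·°C)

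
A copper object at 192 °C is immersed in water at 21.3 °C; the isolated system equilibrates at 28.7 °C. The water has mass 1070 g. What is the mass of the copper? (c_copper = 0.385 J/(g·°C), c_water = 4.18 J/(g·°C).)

Heat lost by the copper = heat gained by the water:
m·0.385·(192 − 28.7) = 1070·4.18·(28.7 − 21.3)
62.87 m = 33097  ⇒  m ≈ 526.4 g

m ≈ 526 g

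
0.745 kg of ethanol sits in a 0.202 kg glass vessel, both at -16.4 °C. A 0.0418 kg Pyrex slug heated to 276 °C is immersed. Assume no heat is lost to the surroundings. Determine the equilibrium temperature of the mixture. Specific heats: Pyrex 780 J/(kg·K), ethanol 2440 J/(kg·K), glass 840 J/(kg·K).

T_f ≈ -11.7 °C

With ΣQ=0 the equilibrium temperature is the m·c-weighted mean:
T_f = (32.6·276 + 1817.8·(-16.4) + 169.68·(-16.4)) / (32.6 + 1817.8 + 169.68)
    = -23596 / 2020.1 ≈ -11.68 °C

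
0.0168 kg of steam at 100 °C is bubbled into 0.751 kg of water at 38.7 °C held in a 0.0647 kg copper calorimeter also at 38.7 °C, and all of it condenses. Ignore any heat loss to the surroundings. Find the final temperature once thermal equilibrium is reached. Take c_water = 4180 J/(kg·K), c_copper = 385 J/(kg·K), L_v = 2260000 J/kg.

Net heat exchanged in the isolated system is zero:
latent heat released on condensation: 0.0168·2260000 = 37968; condensate cools 100→T: 0.0168·4180·(T − 100) = 70.22(T − 100); original water: 3139.2(T − 38.7); copper cup: 0.0647·385·(T − 38.7) = 24.91(T − 38.7)
3234.3 T = 37968 + 7022.4 + 122450 = 167441
T ≈ 51.77 °C — below 100 °C, confirming all the steam condensed.

T_f ≈ 51.8 °C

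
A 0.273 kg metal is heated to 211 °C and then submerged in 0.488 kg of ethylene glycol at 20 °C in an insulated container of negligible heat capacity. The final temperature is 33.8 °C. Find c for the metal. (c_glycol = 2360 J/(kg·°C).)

c ≈ 329 J/(kg·°C)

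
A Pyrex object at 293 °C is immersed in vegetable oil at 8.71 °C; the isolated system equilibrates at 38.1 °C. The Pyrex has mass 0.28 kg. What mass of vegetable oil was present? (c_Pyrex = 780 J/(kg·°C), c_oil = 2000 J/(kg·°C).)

Setting the total heat transfer to zero:
0.28·780·(38.1 − 293) + m·2000·(38.1 − 8.71) = 0
58780 m = 55670
m = 55670/58780 ≈ 0.9471 kg

m ≈ 0.947 kg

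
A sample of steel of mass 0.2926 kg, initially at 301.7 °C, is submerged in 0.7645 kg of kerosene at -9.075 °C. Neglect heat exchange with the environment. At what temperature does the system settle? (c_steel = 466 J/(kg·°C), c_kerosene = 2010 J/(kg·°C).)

T_f ≈ 16.3 °C

With ΣQ=0 the equilibrium temperature is the m·c-weighted mean:
T_f = (136.35×301.7 + 1536.6×(-9.075)) / (136.35 + 1536.6)
    = 27192 / 1673 ≈ 16.25 °C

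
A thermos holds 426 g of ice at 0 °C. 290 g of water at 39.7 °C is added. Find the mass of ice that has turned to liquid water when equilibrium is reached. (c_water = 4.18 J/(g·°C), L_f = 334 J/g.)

m_melted ≈ 144 g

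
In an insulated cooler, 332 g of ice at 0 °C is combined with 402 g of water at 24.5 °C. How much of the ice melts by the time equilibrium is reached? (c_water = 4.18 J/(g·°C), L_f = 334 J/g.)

Heat available from the water dropping to 0 °C: 402·4.18·24.5 = 41169 J.
To melt every bit of ice: 332·334 = 110888 J.
41169 J < 110888 J, so only part of the ice melts and the system sits at 0 °C.
Mass melted = 41169/334 ≈ 123.3 g.

m_melted ≈ 123 g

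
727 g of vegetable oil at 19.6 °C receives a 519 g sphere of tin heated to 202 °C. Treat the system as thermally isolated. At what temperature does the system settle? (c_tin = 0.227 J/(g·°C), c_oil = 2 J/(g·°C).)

Net heat exchanged in the isolated system is zero:
519·0.227·(T − 202) + 727·2·(T − 19.6) = 0
117.81(T − 202) + 1454(T − 19.6) = 0
1571.8 T = 52297
T = 52297/1571.8 ≈ 33.27 °C

T_f ≈ 33.3 °C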